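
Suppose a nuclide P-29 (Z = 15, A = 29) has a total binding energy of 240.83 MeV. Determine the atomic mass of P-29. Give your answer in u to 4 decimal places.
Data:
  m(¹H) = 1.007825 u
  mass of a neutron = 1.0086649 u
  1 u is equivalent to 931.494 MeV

Mass defect = 240.83 MeV / (931.494 MeV/u) = 0.258542 u
Constituent mass = 15(1.007825) + 14(1.0086649) = 29.2386836 u
Atomic mass = 29.2386836 − 0.258542 = 28.9801416 u ≈ 28.9801 u (to 4 decimal places)

28.9801 u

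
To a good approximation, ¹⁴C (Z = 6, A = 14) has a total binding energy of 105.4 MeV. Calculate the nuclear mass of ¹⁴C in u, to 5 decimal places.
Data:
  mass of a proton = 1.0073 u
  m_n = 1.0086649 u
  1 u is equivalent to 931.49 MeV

13.99997 u

Mass defect = 105.4 MeV / (931.49 MeV/u) = 0.1131520 u
Constituent mass = 6(1.0073) + 8(1.0086649) = 14.1131192 u
Nuclear mass = 14.1131192 − 0.1131520 = 13.9999672 u ≈ 13.99997 u (to 5 decimal places)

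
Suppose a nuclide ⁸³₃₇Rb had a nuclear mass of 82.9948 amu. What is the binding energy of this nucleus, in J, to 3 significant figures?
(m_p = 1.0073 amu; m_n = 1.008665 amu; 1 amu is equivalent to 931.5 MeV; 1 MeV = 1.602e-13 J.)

Mass of separated nucleons = 37(1.0073) + 46(1.008665) = 37.2701 + 46.398590 = 83.668690 amu
The mass defect is 83.668690 − 82.9948 = 0.673890 amu.
Binding energy = Δm·c² = 0.673890 × 931.5 MeV/amu = 627.729 MeV
In joules: 627.729 MeV × 1.602e-13 J/MeV = 1.0056e-10 J

1.01e-10 J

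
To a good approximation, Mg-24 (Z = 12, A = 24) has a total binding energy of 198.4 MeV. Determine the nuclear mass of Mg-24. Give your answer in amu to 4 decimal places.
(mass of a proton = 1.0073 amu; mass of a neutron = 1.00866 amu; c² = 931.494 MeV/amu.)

23.9785 amu

Mass defect = 198.4 MeV / (931.494 MeV/amu) = 0.212991 amu
Constituent mass = 12(1.0073) + 12(1.00866) = 24.19152 amu
Nuclear mass = 24.19152 − 0.212991 = 23.978529 amu ≈ 23.9785 amu (to 4 decimal places)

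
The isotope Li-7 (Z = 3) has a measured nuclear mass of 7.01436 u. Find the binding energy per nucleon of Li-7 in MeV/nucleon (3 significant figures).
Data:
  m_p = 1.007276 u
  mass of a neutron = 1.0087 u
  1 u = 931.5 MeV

Mass of separated nucleons = 3(1.007276) + 4(1.0087) = 3.021828 + 4.0348 = 7.056628 u
The mass defect is 7.056628 − 7.01436 = 0.042268 u.
Binding energy = Δm·c² = 0.042268 × 931.5 MeV/u = 39.3726 MeV
BE/A = 39.3726 MeV / 7 = 5.6247 MeV/nucleon

5.62 MeV/nucleon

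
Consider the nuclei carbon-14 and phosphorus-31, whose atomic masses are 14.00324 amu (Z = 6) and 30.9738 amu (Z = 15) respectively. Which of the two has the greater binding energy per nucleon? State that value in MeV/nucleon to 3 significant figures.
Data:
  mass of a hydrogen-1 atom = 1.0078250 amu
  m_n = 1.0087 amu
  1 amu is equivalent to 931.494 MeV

phosphorus-31; 8.50 MeV/nucleon

carbon-14: Σm = 6(1.0078250) + 8(1.0087) = 14.1165500 amu; Δm = 0.1133100 amu; E_B = 105.55 MeV; E_B/A = 7.539 MeV
phosphorus-31: Σm = 15(1.0078250) + 16(1.0087) = 31.2565750 amu; Δm = 0.2827750 amu; E_B = 263.40 MeV; E_B/A = 8.497 MeV
phosphorus-31 has the higher binding energy per nucleon, so it is the more tightly bound nucleus.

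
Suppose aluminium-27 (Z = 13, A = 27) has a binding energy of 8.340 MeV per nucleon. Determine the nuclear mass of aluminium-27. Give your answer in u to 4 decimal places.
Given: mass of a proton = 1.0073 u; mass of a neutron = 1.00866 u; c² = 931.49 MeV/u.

26.9744 u

Total binding energy = 27 × 8.340 = 225.180 MeV
Mass defect = 225.180 MeV / (931.49 MeV/u) = 0.241742 u
Constituent mass = 13(1.0073) + 14(1.00866) = 27.21614 u
Nuclear mass = 27.21614 − 0.241742 = 26.974398 u ≈ 26.9744 u (to 4 decimal places)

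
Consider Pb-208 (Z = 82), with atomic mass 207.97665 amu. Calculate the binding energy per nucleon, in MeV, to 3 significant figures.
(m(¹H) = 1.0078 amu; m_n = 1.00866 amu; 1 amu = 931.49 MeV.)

7.86 MeV/nucleon

Mass of separated nucleons = 82(1.0078) + 126(1.00866) = 82.6396 + 127.09116 = 209.73076 amu
The mass defect is 209.73076 − 207.97665 = 1.75411 amu.
E_B = 1.75411 × 931.49 = 1633.94 MeV
BE/A = 1633.94 MeV / 208 = 7.855 MeV/nucleon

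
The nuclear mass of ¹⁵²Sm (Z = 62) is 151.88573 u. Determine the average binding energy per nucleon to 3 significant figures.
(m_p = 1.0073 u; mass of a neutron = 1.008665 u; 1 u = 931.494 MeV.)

8.25 MeV/nucleon

Z = 62, so N = A − Z = 152 − 62 = 90.
Total constituent mass: 62 × 1.0073 + 90 × 1.008665 = 153.232450 u
Δm = 153.232450 − 151.88573 = 1.346720 u
E_B = 1.346720 × 931.494 = 1254.46 MeV
Per nucleon: 1254.46 / 152 = 8.253 MeV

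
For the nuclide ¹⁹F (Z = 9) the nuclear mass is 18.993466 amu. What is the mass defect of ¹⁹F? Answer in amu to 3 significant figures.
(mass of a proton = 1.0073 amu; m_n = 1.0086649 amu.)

0.159 amu

The nucleus contains 9 protons and 19 − 9 = 10 neutrons.
Total constituent mass: 9 × 1.0073 + 10 × 1.0086649 = 19.1523490 amu
Mass defect Δm = 19.1523490 − 18.993466 = 0.1588830 amu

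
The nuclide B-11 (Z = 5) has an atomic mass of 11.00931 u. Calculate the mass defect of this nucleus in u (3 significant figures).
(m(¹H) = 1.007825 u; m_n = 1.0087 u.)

Z = 5, so N = A − Z = 11 − 5 = 6.
Mass of separated nucleons = 5(1.007825) + 6(1.0087) = 5.039125 + 6.0522 = 11.091325 u
The mass defect is 11.091325 − 11.00931 = 0.082015 u.

0.0820 u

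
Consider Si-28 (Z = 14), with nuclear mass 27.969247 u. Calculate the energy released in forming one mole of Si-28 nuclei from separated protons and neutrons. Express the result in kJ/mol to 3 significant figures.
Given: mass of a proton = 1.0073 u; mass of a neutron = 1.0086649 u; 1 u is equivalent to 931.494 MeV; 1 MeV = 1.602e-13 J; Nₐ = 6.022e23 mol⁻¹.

2.28e+10 kJ/mol

With 14 protons and 14 neutrons (A = 28):
Total constituent mass: 14 × 1.0073 + 14 × 1.0086649 = 28.2235086 u
The mass defect is 28.2235086 − 27.969247 = 0.2542616 u.
Binding energy = Δm·c² = 0.2542616 × 931.494 MeV/u = 236.843 MeV
Per nucleus in joules: 236.843 MeV × 1.602e-13 J/MeV = 3.7942e-11 J
Per mole: 3.7942e-11 J × 6.022e23 mol⁻¹ = 2.2849e+13 J/mol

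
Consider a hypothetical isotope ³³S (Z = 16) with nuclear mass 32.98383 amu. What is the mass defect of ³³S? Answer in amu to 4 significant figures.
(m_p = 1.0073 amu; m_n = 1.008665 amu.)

0.2803 amu

Total constituent mass: 16 × 1.0073 + 17 × 1.008665 = 33.264105 amu
Mass defect Δm = 33.264105 − 32.98383 = 0.280275 amu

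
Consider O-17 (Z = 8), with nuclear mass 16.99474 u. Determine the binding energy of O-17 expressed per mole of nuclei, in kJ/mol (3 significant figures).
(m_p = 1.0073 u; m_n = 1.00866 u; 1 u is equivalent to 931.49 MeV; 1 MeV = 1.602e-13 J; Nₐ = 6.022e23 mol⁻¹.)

1.27e+10 kJ/mol

With 8 protons and 9 neutrons (A = 17):
Mass of separated nucleons = 8(1.0073) + 9(1.00866) = 8.0584 + 9.07794 = 17.13634 u
Δm = 17.13634 − 16.99474 = 0.14160 u
E_B = 0.14160 × 931.49 = 131.899 MeV
Per nucleus in joules: 131.899 MeV × 1.602e-13 J/MeV = 2.1130e-11 J
Per mole: 2.1130e-11 J × 6.022e23 mol⁻¹ = 1.2724e+13 J/mol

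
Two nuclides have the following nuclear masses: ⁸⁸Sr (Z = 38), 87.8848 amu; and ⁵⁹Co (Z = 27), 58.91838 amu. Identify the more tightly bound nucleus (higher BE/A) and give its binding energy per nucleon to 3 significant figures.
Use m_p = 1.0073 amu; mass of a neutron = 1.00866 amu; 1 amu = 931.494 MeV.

⁵⁹Co; 8.78 MeV/nucleon

⁸⁸Sr: Σm = 38(1.0073) + 50(1.00866) = 88.71040 amu; Δm = 0.82560 amu; E_B = 769.04 MeV; E_B/A = 8.739 MeV
⁵⁹Co: Σm = 27(1.0073) + 32(1.00866) = 59.47422 amu; Δm = 0.55584 amu; E_B = 517.76 MeV; E_B/A = 8.776 MeV
⁵⁹Co has the higher binding energy per nucleon, so it is the more tightly bound nucleus.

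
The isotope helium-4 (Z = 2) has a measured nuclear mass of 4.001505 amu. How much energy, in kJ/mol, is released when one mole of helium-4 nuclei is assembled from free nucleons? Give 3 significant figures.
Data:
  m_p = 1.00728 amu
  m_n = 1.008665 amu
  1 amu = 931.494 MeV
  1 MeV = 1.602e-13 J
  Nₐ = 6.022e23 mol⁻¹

With 2 protons and 2 neutrons (A = 4):
Σm = 2·m_p + 2·m_n = 2.01456 + 2.017330 = 4.031890 amu
Δm = 4.031890 − 4.001505 = 0.030385 amu
E_B = 0.030385 × 931.494 = 28.3034 MeV
Per nucleus in joules: 28.3034 MeV × 1.602e-13 J/MeV = 4.5342e-12 J
Per mole: 4.5342e-12 J × 6.022e23 mol⁻¹ = 2.7305e+12 J/mol

2.73e+09 kJ/mol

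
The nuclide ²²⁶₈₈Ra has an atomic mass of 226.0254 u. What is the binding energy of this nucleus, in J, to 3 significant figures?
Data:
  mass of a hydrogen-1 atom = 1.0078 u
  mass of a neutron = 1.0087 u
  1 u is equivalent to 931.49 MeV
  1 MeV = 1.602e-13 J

Mass of separated nucleons = 88(1.0078) + 138(1.0087) = 88.6864 + 139.2006 = 227.8870 u
Mass defect Δm = 227.8870 − 226.0254 = 1.8616 u
Converting to energy: 1.8616 u × 931.49 MeV/u = 1734.06 MeV
In joules: 1734.06 MeV × 1.602e-13 J/MeV = 2.7780e-10 J

2.78e-10 J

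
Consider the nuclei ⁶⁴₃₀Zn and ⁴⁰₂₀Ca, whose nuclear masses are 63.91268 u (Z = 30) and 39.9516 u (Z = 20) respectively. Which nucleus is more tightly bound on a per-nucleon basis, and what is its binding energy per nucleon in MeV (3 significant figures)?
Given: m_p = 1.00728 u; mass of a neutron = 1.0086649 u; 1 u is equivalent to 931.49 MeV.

⁶⁴₃₀Zn; 8.74 MeV/nucleon

⁶⁴₃₀Zn: Σm = 30(1.00728) + 34(1.0086649) = 64.5130066 u; Δm = 0.6003266 u; E_B = 559.198 MeV; E_B/A = 8.737 MeV
⁴⁰₂₀Ca: Σm = 20(1.00728) + 20(1.0086649) = 40.3188980 u; Δm = 0.3672980 u; E_B = 342.13 MeV; E_B/A = 8.553 MeV
⁶⁴₃₀Zn has the higher binding energy per nucleon, so it is the more tightly bound nucleus.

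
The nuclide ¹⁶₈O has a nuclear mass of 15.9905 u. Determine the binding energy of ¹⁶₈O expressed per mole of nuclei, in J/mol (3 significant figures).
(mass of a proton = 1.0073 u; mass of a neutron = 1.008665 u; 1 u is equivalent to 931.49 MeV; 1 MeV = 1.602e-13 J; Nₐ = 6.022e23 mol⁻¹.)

Z = 8, so N = A − Z = 16 − 8 = 8.
Total constituent mass: 8 × 1.0073 + 8 × 1.008665 = 16.127720 u
Δm = 16.127720 − 15.9905 = 0.137220 u
E_B = 0.137220 × 931.49 = 127.819 MeV
Per nucleus in joules: 127.819 MeV × 1.602e-13 J/MeV = 2.0477e-11 J
Per mole: 2.0477e-11 J × 6.022e23 mol⁻¹ = 1.2331e+13 J/mol

1.23e+13 J/mol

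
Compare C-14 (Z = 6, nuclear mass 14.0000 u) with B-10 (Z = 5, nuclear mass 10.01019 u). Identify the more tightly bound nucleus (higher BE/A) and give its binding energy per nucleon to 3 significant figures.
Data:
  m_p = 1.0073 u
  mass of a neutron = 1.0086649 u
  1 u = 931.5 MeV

C-14; 7.53 MeV/nucleon

C-14: Σm = 6(1.0073) + 8(1.0086649) = 14.1131192 u; Δm = 0.1131192 u; E_B = 105.37 MeV; E_B/A = 7.526 MeV
B-10: Σm = 5(1.0073) + 5(1.0086649) = 10.0798245 u; Δm = 0.0696345 u; E_B = 64.8645 MeV; E_B/A = 6.486 MeV
C-14 has the higher binding energy per nucleon, so it is the more tightly bound nucleus.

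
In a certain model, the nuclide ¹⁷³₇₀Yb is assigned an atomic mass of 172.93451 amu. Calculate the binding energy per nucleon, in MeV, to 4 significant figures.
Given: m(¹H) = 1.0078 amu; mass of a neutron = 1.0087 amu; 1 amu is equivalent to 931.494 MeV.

The nucleus contains 70 protons and 173 − 70 = 103 neutrons.
Mass of separated nucleons = 70(1.0078) + 103(1.0087) = 70.5460 + 103.8961 = 174.4421 amu
Δm = 174.4421 − 172.93451 = 1.50759 amu
Converting to energy: 1.50759 amu × 931.494 MeV/amu = 1404.31 MeV
Dividing by A = 173 gives 8.117 MeV per nucleon.

8.117 MeV/nucleon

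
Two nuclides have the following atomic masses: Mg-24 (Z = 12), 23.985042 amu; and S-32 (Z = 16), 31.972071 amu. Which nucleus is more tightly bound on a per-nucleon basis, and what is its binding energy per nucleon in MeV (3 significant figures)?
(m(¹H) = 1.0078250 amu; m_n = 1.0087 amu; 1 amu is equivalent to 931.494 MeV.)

Mg-24: Σm = 12(1.0078250) + 12(1.0087) = 24.1983000 amu; Δm = 0.2132580 amu; E_B = 198.65 MeV; E_B/A = 8.277 MeV
S-32: Σm = 16(1.0078250) + 16(1.0087) = 32.2644000 amu; Δm = 0.2923290 amu; E_B = 272.30 MeV; E_B/A = 8.509 MeV
S-32 has the higher binding energy per nucleon, so it is the more tightly bound nucleus.

S-32; 8.51 MeV/nucleon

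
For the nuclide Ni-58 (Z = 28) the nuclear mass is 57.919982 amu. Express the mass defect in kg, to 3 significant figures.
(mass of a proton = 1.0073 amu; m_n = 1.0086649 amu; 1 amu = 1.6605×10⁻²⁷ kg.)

Σm = 28·m_p + 30·m_n = 28.2044 + 30.2599470 = 58.4643470 amu
The mass defect is 58.4643470 − 57.919982 = 0.5443650 amu.
In SI units: 0.5443650 amu × 1.6605×10⁻²⁷ kg/amu = 9.0392e-28 kg

9.04e-28 kg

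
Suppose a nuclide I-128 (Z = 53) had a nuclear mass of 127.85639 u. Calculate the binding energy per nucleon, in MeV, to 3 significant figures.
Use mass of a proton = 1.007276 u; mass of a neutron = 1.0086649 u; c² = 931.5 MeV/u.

The nucleus contains 53 protons and 128 − 53 = 75 neutrons.
Total constituent mass: 53 × 1.007276 + 75 × 1.0086649 = 129.0354955 u
Δm = 129.0354955 − 127.85639 = 1.1791055 u
E_B = 1.1791055 × 931.5 = 1098.34 MeV
BE/A = 1098.34 MeV / 128 = 8.581 MeV/nucleon

8.58 MeV/nucleon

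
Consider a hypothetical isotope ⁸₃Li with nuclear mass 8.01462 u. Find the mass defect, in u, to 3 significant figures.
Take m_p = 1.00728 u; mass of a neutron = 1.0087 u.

0.0507 u

Mass of separated nucleons = 3(1.00728) + 5(1.0087) = 3.02184 + 5.0435 = 8.06534 u
The mass defect is 8.06534 − 8.01462 = 0.05072 u.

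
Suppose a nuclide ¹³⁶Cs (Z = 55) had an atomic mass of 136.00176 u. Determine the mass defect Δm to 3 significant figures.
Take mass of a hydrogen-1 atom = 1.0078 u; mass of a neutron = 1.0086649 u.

The nucleus contains 55 protons and 136 − 55 = 81 neutrons.
Total constituent mass: 55 × 1.0078 + 81 × 1.0086649 = 137.1308569 u
The mass defect is 137.1308569 − 136.00176 = 1.1290969 u.

1.13 u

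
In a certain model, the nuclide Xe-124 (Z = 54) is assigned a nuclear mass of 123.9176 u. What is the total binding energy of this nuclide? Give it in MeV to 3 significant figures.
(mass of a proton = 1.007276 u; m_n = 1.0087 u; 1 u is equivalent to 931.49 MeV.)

1010 MeV

Σm = 54·m_p + 70·m_n = 54.392904 + 70.6090 = 125.001904 u
The mass defect is 125.001904 − 123.9176 = 1.084304 u.
E_B = 1.084304 × 931.49 = 1010.02 MeV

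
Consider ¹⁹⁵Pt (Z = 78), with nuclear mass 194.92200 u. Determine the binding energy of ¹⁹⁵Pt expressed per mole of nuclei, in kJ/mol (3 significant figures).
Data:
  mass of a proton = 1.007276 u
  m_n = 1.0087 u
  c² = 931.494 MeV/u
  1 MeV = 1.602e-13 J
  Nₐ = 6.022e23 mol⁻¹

1.49e+11 kJ/mol

With 78 protons and 117 neutrons (A = 195):
Mass of separated nucleons = 78(1.007276) + 117(1.0087) = 78.567528 + 118.0179 = 196.585428 u
Mass defect Δm = 196.585428 − 194.92200 = 1.663428 u
Binding energy = Δm·c² = 1.663428 × 931.494 MeV/u = 1549.47 MeV
Per nucleus in joules: 1549.47 MeV × 1.602e-13 J/MeV = 2.4823e-10 J
Per mole: 2.4823e-10 J × 6.022e23 mol⁻¹ = 1.4948e+14 J/mol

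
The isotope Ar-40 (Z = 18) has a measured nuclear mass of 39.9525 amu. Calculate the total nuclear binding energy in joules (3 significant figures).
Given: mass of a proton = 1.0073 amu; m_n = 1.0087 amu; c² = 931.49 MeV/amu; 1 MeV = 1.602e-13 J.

5.53e-11 J

With 18 protons and 22 neutrons (A = 40):
Total constituent mass: 18 × 1.0073 + 22 × 1.0087 = 40.3228 amu
Mass defect Δm = 40.3228 − 39.9525 = 0.3703 amu
Binding energy = Δm·c² = 0.3703 × 931.49 MeV/amu = 344.931 MeV
In joules: 344.931 MeV × 1.602e-13 J/MeV = 5.5258e-11 J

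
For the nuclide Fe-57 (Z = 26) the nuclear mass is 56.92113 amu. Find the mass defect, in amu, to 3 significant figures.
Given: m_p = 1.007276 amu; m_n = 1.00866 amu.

Z = 26, so N = A − Z = 57 − 26 = 31.
Mass of separated nucleons = 26(1.007276) + 31(1.00866) = 26.189176 + 31.26846 = 57.457636 amu
Mass defect Δm = 57.457636 − 56.92113 = 0.536506 amu

0.537 amu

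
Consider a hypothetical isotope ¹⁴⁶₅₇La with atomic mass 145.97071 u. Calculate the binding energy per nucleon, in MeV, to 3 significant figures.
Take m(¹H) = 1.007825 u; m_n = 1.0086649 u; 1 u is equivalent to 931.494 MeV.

Σm = 57·m(¹H) + 89·m_n = 57.446025 + 89.7711761 = 147.2172011 u
Mass defect Δm = 147.2172011 − 145.97071 = 1.2464911 u
E_B = 1.2464911 × 931.494 = 1161.10 MeV
BE/A = 1161.10 MeV / 146 = 7.953 MeV/nucleon

7.95 MeV/nucleon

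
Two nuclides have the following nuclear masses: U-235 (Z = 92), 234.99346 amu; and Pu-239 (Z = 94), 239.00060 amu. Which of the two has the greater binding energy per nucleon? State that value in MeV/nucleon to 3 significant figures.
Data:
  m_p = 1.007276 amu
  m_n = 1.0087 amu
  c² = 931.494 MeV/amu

U-235; 7.61 MeV/nucleon

U-235: Σm = 92(1.007276) + 143(1.0087) = 236.913492 amu; Δm = 1.920032 amu; E_B = 1788.5 MeV; E_B/A = 7.611 MeV
Pu-239: Σm = 94(1.007276) + 145(1.0087) = 240.945444 amu; Δm = 1.944844 amu; E_B = 1811.6 MeV; E_B/A = 7.580 MeV
U-235 has the higher binding energy per nucleon, so it is the more tightly bound nucleus.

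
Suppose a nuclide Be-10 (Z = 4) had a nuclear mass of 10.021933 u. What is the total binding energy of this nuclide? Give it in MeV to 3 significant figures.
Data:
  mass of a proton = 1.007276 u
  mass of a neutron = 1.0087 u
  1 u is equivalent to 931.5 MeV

Z = 4, so N = A − Z = 10 − 4 = 6.
Mass of separated nucleons = 4(1.007276) + 6(1.0087) = 4.029104 + 6.0522 = 10.081304 u
Mass defect Δm = 10.081304 − 10.021933 = 0.059371 u
E_B = 0.059371 × 931.5 = 55.3041 MeV

55.3 MeV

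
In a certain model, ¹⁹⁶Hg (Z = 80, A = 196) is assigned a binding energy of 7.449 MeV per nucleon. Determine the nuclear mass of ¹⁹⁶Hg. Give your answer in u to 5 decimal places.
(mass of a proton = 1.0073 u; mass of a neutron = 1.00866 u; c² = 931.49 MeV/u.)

196.02117 u

Total binding energy = 196 × 7.449 = 1460.004 MeV
Mass defect = 1460.004 MeV / (931.49 MeV/u) = 1.5673856 u
Constituent mass = 80(1.0073) + 116(1.00866) = 197.58856 u
Nuclear mass = 197.58856 − 1.5673856 = 196.0211744 u ≈ 196.02117 u (to 5 decimal places)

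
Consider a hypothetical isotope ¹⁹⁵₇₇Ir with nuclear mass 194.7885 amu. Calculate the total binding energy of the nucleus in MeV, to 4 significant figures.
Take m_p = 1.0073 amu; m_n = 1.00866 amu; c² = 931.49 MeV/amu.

Z = 77, so N = A − Z = 195 − 77 = 118.
Σm = 77·m_p + 118·m_n = 77.5621 + 119.02188 = 196.58398 amu
Δm = 196.58398 − 194.7885 = 1.79548 amu
Binding energy = Δm·c² = 1.79548 × 931.49 MeV/amu = 1672.47 MeV

1672 MeV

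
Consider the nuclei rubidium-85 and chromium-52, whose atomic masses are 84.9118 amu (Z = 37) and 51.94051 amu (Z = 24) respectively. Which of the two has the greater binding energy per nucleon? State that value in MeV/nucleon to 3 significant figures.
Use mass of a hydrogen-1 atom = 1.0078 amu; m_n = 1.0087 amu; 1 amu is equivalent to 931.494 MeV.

rubidium-85: Σm = 37(1.0078) + 48(1.0087) = 85.7062 amu; Δm = 0.7944 amu; E_B = 739.98 MeV; E_B/A = 8.706 MeV
chromium-52: Σm = 24(1.0078) + 28(1.0087) = 52.4308 amu; Δm = 0.49029 amu; E_B = 456.70 MeV; E_B/A = 8.783 MeV
chromium-52 has the higher binding energy per nucleon, so it is the more tightly bound nucleus.

chromium-52; 8.78 MeV/nucleon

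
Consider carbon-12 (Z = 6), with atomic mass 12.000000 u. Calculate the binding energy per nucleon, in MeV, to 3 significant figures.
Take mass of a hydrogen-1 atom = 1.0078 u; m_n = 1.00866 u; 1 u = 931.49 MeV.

7.67 MeV/nucleon

With 6 protons and 6 neutrons (A = 12):
Mass of separated nucleons = 6(1.0078) + 6(1.00866) = 6.0468 + 6.05196 = 12.09876 u
The mass defect is 12.09876 − 12.000000 = 0.098760 u.
E_B = 0.098760 × 931.49 = 91.9940 MeV
BE/A = 91.9940 MeV / 12 = 7.666 MeV/nucleon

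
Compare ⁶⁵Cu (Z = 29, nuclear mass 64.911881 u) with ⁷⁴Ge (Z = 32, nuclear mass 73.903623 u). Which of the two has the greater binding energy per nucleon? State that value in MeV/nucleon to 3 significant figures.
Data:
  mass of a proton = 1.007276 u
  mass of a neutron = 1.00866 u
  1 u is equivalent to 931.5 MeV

⁶⁵Cu; 8.75 MeV/nucleon

⁶⁵Cu: Σm = 29(1.007276) + 36(1.00866) = 65.522764 u; Δm = 0.610883 u; E_B = 569.04 MeV; E_B/A = 8.754 MeV
⁷⁴Ge: Σm = 32(1.007276) + 42(1.00866) = 74.596552 u; Δm = 0.692929 u; E_B = 645.46 MeV; E_B/A = 8.722 MeV
⁶⁵Cu has the higher binding energy per nucleon, so it is the more tightly bound nucleus.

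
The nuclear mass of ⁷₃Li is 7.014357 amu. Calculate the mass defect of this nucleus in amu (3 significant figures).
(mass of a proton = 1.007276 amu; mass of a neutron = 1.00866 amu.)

With 3 protons and 4 neutrons (A = 7):
Total constituent mass: 3 × 1.007276 + 4 × 1.00866 = 7.056468 amu
Mass defect Δm = 7.056468 − 7.014357 = 0.042111 amu

0.0421 amu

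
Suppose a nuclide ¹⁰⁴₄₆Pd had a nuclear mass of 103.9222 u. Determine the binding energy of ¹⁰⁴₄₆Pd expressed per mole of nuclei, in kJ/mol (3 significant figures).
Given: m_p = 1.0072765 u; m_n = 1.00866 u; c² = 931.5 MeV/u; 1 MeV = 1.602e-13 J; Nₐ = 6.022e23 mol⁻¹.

Z = 46, so N = A − Z = 104 − 46 = 58.
Σm = 46·m_p + 58·m_n = 46.3347190 + 58.50228 = 104.8369990 u
Δm = 104.8369990 − 103.9222 = 0.9147990 u
Binding energy = Δm·c² = 0.9147990 × 931.5 MeV/u = 852.135 MeV
Per nucleus in joules: 852.135 MeV × 1.602e-13 J/MeV = 1.3651e-10 J
Per mole: 1.3651e-10 J × 6.022e23 mol⁻¹ = 8.2206e+13 J/mol

8.22e+10 kJ/mol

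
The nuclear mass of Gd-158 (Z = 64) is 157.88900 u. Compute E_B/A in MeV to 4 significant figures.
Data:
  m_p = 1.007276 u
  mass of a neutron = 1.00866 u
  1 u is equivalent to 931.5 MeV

Z = 64, so N = A − Z = 158 − 64 = 94.
Total constituent mass: 64 × 1.007276 + 94 × 1.00866 = 159.279704 u
The mass defect is 159.279704 − 157.88900 = 1.390704 u.
E_B = 1.390704 × 931.5 = 1295.44 MeV
Per nucleon: 1295.44 / 158 = 8.199 MeV

8.199 MeV/nucleon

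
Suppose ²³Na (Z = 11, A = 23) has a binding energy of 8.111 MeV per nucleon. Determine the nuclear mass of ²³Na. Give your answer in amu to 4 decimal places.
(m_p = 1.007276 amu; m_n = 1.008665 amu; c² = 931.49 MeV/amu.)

22.9837 amu

Total binding energy = 23 × 8.111 = 186.553 MeV
Mass defect = 186.553 MeV / (931.49 MeV/amu) = 0.200274 amu
Constituent mass = 11(1.007276) + 12(1.008665) = 23.184016 amu
Nuclear mass = 23.184016 − 0.200274 = 22.983742 amu ≈ 22.9837 amu (to 4 decimal places)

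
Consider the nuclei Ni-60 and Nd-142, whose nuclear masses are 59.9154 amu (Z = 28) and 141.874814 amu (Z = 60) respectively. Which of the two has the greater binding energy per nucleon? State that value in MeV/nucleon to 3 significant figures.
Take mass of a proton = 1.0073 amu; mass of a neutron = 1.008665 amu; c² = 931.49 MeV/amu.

Ni-60; 8.79 MeV/nucleon

Ni-60: Σm = 28(1.0073) + 32(1.008665) = 60.481680 amu; Δm = 0.566280 amu; E_B = 527.48 MeV; E_B/A = 8.791 MeV
Nd-142: Σm = 60(1.0073) + 82(1.008665) = 143.148530 amu; Δm = 1.273716 amu; E_B = 1186.45 MeV; E_B/A = 8.355 MeV
Ni-60 has the higher binding energy per nucleon, so it is the more tightly bound nucleus.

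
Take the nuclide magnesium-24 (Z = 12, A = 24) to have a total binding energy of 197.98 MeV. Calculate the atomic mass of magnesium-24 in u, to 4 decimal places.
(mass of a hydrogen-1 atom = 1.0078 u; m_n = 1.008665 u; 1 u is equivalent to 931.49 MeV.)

23.9850 u

Mass defect = 197.98 MeV / (931.49 MeV/u) = 0.212541 u
Constituent mass = 12(1.0078) + 12(1.008665) = 24.197580 u
Atomic mass = 24.197580 − 0.212541 = 23.985039 u ≈ 23.9850 u (to 4 decimal places)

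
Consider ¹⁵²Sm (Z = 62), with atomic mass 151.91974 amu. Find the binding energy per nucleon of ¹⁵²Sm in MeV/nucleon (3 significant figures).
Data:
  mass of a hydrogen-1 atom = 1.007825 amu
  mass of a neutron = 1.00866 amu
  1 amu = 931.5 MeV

8.24 MeV/nucleon

Mass of separated nucleons = 62(1.007825) + 90(1.00866) = 62.485150 + 90.77940 = 153.264550 amu
The mass defect is 153.264550 − 151.91974 = 1.344810 amu.
Converting to energy: 1.344810 amu × 931.5 MeV/amu = 1252.69 MeV
BE/A = 1252.69 MeV / 152 = 8.241 MeV/nucleon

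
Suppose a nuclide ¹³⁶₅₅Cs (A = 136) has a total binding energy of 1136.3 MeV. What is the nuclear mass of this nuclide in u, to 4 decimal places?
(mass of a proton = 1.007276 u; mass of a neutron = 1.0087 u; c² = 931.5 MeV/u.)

135.8850 u

Mass defect = 1136.3 MeV / (931.5 MeV/u) = 1.219860 u
Constituent mass = 55(1.007276) + 81(1.0087) = 137.104880 u
Nuclear mass = 137.104880 − 1.219860 = 135.885020 u ≈ 135.8850 u (to 4 decimal places)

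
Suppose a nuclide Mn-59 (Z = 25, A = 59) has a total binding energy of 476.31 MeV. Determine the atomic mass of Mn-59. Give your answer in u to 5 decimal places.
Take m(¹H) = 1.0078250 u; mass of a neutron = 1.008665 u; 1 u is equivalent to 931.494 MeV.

58.97890 u

Mass defect = 476.31 MeV / (931.494 MeV/u) = 0.5113398 u
Constituent mass = 25(1.0078250) + 34(1.008665) = 59.4902350 u
Atomic mass = 59.4902350 − 0.5113398 = 58.9788952 u ≈ 58.97890 u (to 5 decimal places)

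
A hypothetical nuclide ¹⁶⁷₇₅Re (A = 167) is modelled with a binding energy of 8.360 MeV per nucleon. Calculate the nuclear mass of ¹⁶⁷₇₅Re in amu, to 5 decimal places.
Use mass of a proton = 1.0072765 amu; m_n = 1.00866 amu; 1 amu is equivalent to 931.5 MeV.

166.84367 amu

Total binding energy = 167 × 8.360 = 1396.120 MeV
Mass defect = 1396.120 MeV / (931.5 MeV/amu) = 1.4987869 amu
Constituent mass = 75(1.0072765) + 92(1.00866) = 168.3424575 amu
Nuclear mass = 168.3424575 − 1.4987869 = 166.8436706 amu ≈ 166.84367 amu (to 5 decimal places)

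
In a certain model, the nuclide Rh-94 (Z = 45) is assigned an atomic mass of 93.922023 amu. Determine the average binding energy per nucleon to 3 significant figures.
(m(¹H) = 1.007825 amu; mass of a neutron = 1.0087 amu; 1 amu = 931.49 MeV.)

8.49 MeV/nucleon

With 45 protons and 49 neutrons (A = 94):
Σm = 45·m(¹H) + 49·m_n = 45.352125 + 49.4263 = 94.778425 amu
Mass defect Δm = 94.778425 − 93.922023 = 0.856402 amu
Converting to energy: 0.856402 amu × 931.49 MeV/amu = 797.730 MeV
BE/A = 797.730 MeV / 94 = 8.486 MeV/nucleon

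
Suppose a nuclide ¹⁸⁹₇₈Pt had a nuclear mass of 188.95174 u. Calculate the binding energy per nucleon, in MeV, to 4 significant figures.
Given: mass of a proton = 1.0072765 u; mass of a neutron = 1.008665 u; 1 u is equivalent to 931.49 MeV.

Z = 78, so N = A − Z = 189 − 78 = 111.
Mass of separated nucleons = 78(1.0072765) + 111(1.008665) = 78.5675670 + 111.961815 = 190.5293820 u
Mass defect Δm = 190.5293820 − 188.95174 = 1.5776420 u
Binding energy = Δm·c² = 1.5776420 × 931.49 MeV/u = 1469.56 MeV
Per nucleon: 1469.56 / 189 = 7.775 MeV

7.775 MeV/nucleon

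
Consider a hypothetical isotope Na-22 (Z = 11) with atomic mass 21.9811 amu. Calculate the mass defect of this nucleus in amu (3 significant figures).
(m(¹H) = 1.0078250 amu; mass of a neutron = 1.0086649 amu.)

0.200 amu

Z = 11, so N = A − Z = 22 − 11 = 11.
Total constituent mass: 11 × 1.0078250 + 11 × 1.0086649 = 22.1813889 amu
Mass defect Δm = 22.1813889 − 21.9811 = 0.2002889 amu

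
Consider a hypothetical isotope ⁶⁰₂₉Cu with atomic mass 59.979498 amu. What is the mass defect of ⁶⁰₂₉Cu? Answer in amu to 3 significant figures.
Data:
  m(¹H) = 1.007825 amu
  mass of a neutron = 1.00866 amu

The nucleus contains 29 protons and 60 − 29 = 31 neutrons.
Mass of separated nucleons = 29(1.007825) + 31(1.00866) = 29.226925 + 31.26846 = 60.495385 amu
Mass defect Δm = 60.495385 − 59.979498 = 0.515887 amu

0.516 amu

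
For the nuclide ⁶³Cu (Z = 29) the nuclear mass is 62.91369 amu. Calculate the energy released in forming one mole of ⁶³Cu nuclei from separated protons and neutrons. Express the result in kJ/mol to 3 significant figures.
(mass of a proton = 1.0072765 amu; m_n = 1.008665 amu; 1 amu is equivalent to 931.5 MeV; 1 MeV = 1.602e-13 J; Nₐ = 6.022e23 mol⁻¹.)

5.32e+10 kJ/mol

The nucleus contains 29 protons and 63 − 29 = 34 neutrons.
Σm = 29·m_p + 34·m_n = 29.2110185 + 34.294610 = 63.5056285 amu
Mass defect Δm = 63.5056285 − 62.91369 = 0.5919385 amu
E_B = 0.5919385 × 931.5 = 551.391 MeV
Per nucleus in joules: 551.391 MeV × 1.602e-13 J/MeV = 8.8333e-11 J
Per mole: 8.8333e-11 J × 6.022e23 mol⁻¹ = 5.3194e+13 J/mol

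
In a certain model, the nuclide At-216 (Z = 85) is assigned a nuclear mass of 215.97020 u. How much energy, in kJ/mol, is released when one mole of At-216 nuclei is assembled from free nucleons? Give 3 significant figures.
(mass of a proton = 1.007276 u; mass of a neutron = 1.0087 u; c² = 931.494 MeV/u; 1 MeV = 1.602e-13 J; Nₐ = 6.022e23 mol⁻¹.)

1.61e+11 kJ/mol

Total constituent mass: 85 × 1.007276 + 131 × 1.0087 = 217.758160 u
Mass defect Δm = 217.758160 − 215.97020 = 1.787960 u
Binding energy = Δm·c² = 1.787960 × 931.494 MeV/u = 1665.47 MeV
Per nucleus in joules: 1665.47 MeV × 1.602e-13 J/MeV = 2.6681e-10 J
Per mole: 2.6681e-10 J × 6.022e23 mol⁻¹ = 1.6067e+14 J/mol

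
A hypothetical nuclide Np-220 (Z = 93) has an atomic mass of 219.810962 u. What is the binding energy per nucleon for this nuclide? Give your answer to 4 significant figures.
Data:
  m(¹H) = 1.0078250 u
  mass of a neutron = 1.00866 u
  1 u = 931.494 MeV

8.538 MeV/nucleon

Total constituent mass: 93 × 1.0078250 + 127 × 1.00866 = 221.8275450 u
Mass defect Δm = 221.8275450 − 219.810962 = 2.0165830 u
E_B = 2.0165830 × 931.494 = 1878.43 MeV
BE/A = 1878.43 MeV / 220 = 8.538 MeV/nucleon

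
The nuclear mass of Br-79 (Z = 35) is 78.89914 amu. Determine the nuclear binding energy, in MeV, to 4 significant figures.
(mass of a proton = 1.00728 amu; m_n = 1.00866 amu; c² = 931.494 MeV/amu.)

Z = 35, so N = A − Z = 79 − 35 = 44.
Mass of separated nucleons = 35(1.00728) + 44(1.00866) = 35.25480 + 44.38104 = 79.63584 amu
Δm = 79.63584 − 78.89914 = 0.73670 amu
Binding energy = Δm·c² = 0.73670 × 931.494 MeV/amu = 686.232 MeV

686.2 MeV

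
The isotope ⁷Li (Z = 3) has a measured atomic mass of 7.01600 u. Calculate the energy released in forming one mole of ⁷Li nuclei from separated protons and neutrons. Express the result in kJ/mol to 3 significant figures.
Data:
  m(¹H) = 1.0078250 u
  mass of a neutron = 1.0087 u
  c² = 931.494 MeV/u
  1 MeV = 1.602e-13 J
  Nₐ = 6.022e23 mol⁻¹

Σm = 3·m(¹H) + 4·m_n = 3.0234750 + 4.0348 = 7.0582750 u
The mass defect is 7.0582750 − 7.01600 = 0.0422750 u.
E_B = 0.0422750 × 931.494 = 39.3789 MeV
Per nucleus in joules: 39.3789 MeV × 1.602e-13 J/MeV = 6.3085e-12 J
Per mole: 6.3085e-12 J × 6.022e23 mol⁻¹ = 3.7990e+12 J/mol

3.80e+09 kJ/mol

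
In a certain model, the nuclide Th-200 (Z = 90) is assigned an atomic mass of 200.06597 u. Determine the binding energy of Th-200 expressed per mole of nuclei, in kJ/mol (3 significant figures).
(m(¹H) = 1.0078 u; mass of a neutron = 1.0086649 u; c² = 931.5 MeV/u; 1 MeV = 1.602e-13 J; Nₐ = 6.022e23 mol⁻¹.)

1.43e+11 kJ/mol

The nucleus contains 90 protons and 200 − 90 = 110 neutrons.
Mass of separated nucleons = 90(1.0078) + 110(1.0086649) = 90.7020 + 110.9531390 = 201.6551390 u
Mass defect Δm = 201.6551390 − 200.06597 = 1.5891690 u
Binding energy = Δm·c² = 1.5891690 × 931.5 MeV/u = 1480.31 MeV
Per nucleus in joules: 1480.31 MeV × 1.602e-13 J/MeV = 2.3715e-10 J
Per mole: 2.3715e-10 J × 6.022e23 mol⁻¹ = 1.4281e+14 J/mol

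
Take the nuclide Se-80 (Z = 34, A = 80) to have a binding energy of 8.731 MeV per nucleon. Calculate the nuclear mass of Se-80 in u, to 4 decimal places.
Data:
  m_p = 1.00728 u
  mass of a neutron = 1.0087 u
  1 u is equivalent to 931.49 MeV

79.8979 u

Total binding energy = 80 × 8.731 = 698.480 MeV
Mass defect = 698.480 MeV / (931.49 MeV/u) = 0.749852 u
Constituent mass = 34(1.00728) + 46(1.0087) = 80.64772 u
Nuclear mass = 80.64772 − 0.749852 = 79.897868 u ≈ 79.8979 u (to 4 decimal places)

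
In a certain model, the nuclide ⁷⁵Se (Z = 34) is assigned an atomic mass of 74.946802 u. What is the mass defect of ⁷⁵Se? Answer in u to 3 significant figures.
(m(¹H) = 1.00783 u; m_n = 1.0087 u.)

0.676 u

Z = 34, so N = A − Z = 75 − 34 = 41.
Σm = 34·m(¹H) + 41·m_n = 34.26622 + 41.3567 = 75.62292 u
Mass defect Δm = 75.62292 − 74.946802 = 0.676118 u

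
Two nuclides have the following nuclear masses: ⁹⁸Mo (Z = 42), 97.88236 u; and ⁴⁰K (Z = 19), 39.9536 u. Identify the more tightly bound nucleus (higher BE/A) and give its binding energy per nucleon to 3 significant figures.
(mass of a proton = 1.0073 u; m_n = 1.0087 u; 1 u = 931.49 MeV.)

⁹⁸Mo: Σm = 42(1.0073) + 56(1.0087) = 98.7938 u; Δm = 0.91144 u; E_B = 849.00 MeV; E_B/A = 8.663 MeV
⁴⁰K: Σm = 19(1.0073) + 21(1.0087) = 40.3214 u; Δm = 0.3678 u; E_B = 342.60 MeV; E_B/A = 8.565 MeV
⁹⁸Mo has the higher binding energy per nucleon, so it is the more tightly bound nucleus.

⁹⁸Mo; 8.66 MeV/nucleon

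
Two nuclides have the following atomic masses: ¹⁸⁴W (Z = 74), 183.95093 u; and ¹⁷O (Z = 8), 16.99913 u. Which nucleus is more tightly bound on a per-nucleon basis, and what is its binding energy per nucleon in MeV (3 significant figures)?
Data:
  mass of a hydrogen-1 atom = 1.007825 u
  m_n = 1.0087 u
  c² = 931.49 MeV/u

¹⁸⁴W; 8.02 MeV/nucleon

¹⁸⁴W: Σm = 74(1.007825) + 110(1.0087) = 185.536050 u; Δm = 1.585120 u; E_B = 1476.52 MeV; E_B/A = 8.0246 MeV
¹⁷O: Σm = 8(1.007825) + 9(1.0087) = 17.140900 u; Δm = 0.141770 u; E_B = 132.06 MeV; E_B/A = 7.768 MeV
¹⁸⁴W has the higher binding energy per nucleon, so it is the more tightly bound nucleus.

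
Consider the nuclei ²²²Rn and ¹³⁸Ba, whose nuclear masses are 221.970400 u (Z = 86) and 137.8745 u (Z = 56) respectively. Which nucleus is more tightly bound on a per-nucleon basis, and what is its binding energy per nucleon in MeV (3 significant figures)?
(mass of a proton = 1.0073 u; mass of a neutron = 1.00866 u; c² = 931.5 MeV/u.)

²²²Rn: Σm = 86(1.0073) + 136(1.00866) = 223.80556 u; Δm = 1.835160 u; E_B = 1709.5 MeV; E_B/A = 7.700 MeV
¹³⁸Ba: Σm = 56(1.0073) + 82(1.00866) = 139.11892 u; Δm = 1.24442 u; E_B = 1159.2 MeV; E_B/A = 8.400 MeV
¹³⁸Ba has the higher binding energy per nucleon, so it is the more tightly bound nucleus.

¹³⁸Ba; 8.40 MeV/nucleon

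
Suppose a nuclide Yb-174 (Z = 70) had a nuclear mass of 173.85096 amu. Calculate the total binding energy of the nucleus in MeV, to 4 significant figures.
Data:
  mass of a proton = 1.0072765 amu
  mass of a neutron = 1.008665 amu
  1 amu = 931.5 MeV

1453 MeV

The nucleus contains 70 protons and 174 − 70 = 104 neutrons.
Σm = 70·m_p + 104·m_n = 70.5093550 + 104.901160 = 175.4105150 amu
The mass defect is 175.4105150 − 173.85096 = 1.5595550 amu.
Binding energy = Δm·c² = 1.5595550 × 931.5 MeV/amu = 1452.73 MeV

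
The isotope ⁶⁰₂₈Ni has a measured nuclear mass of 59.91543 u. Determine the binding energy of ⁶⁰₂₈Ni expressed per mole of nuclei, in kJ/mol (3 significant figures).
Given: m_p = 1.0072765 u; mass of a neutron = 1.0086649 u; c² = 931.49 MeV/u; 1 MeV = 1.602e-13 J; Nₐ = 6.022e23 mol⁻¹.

5.08e+10 kJ/mol

The nucleus contains 28 protons and 60 − 28 = 32 neutrons.
Mass of separated nucleons = 28(1.0072765) + 32(1.0086649) = 28.2037420 + 32.2772768 = 60.4810188 u
Mass defect Δm = 60.4810188 − 59.91543 = 0.5655888 u
E_B = 0.5655888 × 931.49 = 526.840 MeV
Per nucleus in joules: 526.840 MeV × 1.602e-13 J/MeV = 8.4400e-11 J
Per mole: 8.4400e-11 J × 6.022e23 mol⁻¹ = 5.0826e+13 J/mol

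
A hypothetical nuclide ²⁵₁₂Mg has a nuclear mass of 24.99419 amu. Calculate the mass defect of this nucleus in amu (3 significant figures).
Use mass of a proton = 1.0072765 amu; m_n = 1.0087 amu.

0.206 amu

The nucleus contains 12 protons and 25 − 12 = 13 neutrons.
Σm = 12·m_p + 13·m_n = 12.0873180 + 13.1131 = 25.2004180 amu
Δm = 25.2004180 − 24.99419 = 0.2062280 amu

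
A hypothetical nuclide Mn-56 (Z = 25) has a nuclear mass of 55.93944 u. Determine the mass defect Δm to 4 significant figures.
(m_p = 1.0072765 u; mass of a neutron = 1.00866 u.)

The nucleus contains 25 protons and 56 − 25 = 31 neutrons.
Σm = 25·m_p + 31·m_n = 25.1819125 + 31.26846 = 56.4503725 u
Mass defect Δm = 56.4503725 − 55.93944 = 0.5109325 u

0.5109 u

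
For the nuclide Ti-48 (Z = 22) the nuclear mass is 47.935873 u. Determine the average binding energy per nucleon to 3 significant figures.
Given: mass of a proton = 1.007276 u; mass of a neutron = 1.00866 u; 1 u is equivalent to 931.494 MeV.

8.72 MeV/nucleon

Total constituent mass: 22 × 1.007276 + 26 × 1.00866 = 48.385232 u
Mass defect Δm = 48.385232 − 47.935873 = 0.449359 u
E_B = 0.449359 × 931.494 = 418.575 MeV
Per nucleon: 418.575 / 48 = 8.720 MeV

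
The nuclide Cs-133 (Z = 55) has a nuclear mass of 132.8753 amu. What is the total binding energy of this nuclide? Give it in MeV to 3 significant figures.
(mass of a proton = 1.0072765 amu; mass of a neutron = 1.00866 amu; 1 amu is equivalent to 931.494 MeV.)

Σm = 55·m_p + 78·m_n = 55.4002075 + 78.67548 = 134.0756875 amu
Mass defect Δm = 134.0756875 − 132.8753 = 1.2003875 amu
E_B = 1.2003875 × 931.494 = 1118.15 MeV

1120 MeV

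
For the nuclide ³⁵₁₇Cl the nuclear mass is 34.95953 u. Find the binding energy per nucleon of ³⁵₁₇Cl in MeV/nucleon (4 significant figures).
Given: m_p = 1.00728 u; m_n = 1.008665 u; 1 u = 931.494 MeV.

8.522 MeV/nucleon

Total constituent mass: 17 × 1.00728 + 18 × 1.008665 = 35.279730 u
The mass defect is 35.279730 − 34.95953 = 0.320200 u.
E_B = 0.320200 × 931.494 = 298.264 MeV
BE/A = 298.264 MeV / 35 = 8.522 MeV/nucleon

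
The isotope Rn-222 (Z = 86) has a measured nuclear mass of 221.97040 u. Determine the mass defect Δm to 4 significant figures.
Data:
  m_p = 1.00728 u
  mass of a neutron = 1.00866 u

1.833 u

The nucleus contains 86 protons and 222 − 86 = 136 neutrons.
Σm = 86·m_p + 136·m_n = 86.62608 + 137.17776 = 223.80384 u
Δm = 223.80384 − 221.97040 = 1.83344 u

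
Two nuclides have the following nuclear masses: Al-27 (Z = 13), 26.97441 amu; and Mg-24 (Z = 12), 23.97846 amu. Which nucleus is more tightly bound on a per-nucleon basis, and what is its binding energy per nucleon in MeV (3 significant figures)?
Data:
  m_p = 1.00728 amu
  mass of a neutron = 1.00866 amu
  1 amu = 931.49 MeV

Al-27: Σm = 13(1.00728) + 14(1.00866) = 27.21588 amu; Δm = 0.24147 amu; E_B = 224.93 MeV; E_B/A = 8.331 MeV
Mg-24: Σm = 12(1.00728) + 12(1.00866) = 24.19128 amu; Δm = 0.21282 amu; E_B = 198.24 MeV; E_B/A = 8.260 MeV
Al-27 has the higher binding energy per nucleon, so it is the more tightly bound nucleus.

Al-27; 8.33 MeV/nucleon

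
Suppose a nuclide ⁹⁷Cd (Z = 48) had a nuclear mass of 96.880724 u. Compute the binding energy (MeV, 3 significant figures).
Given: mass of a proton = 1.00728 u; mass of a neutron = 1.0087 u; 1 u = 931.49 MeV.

Z = 48, so N = A − Z = 97 − 48 = 49.
Σm = 48·m_p + 49·m_n = 48.34944 + 49.4263 = 97.77574 u
Mass defect Δm = 97.77574 − 96.880724 = 0.895016 u
Binding energy = Δm·c² = 0.895016 × 931.49 MeV/u = 833.698 MeV

834 MeV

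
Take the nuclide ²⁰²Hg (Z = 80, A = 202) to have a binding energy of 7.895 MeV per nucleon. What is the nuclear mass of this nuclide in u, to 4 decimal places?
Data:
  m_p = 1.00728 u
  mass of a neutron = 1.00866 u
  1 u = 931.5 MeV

201.9269 u

Total binding energy = 202 × 7.895 = 1594.790 MeV
Mass defect = 1594.790 MeV / (931.5 MeV/u) = 1.712067 u
Constituent mass = 80(1.00728) + 122(1.00866) = 203.63892 u
Nuclear mass = 203.63892 − 1.712067 = 201.926853 u ≈ 201.9269 u (to 4 decimal places)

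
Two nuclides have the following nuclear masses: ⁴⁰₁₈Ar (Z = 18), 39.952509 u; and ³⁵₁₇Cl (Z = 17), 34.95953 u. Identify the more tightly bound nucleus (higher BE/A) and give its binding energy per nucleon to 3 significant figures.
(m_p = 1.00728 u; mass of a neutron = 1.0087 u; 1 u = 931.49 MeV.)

⁴⁰₁₈Ar: Σm = 18(1.00728) + 22(1.0087) = 40.32244 u; Δm = 0.369931 u; E_B = 344.587 MeV; E_B/A = 8.6147 MeV
³⁵₁₇Cl: Σm = 17(1.00728) + 18(1.0087) = 35.28036 u; Δm = 0.32083 u; E_B = 298.85 MeV; E_B/A = 8.539 MeV
⁴⁰₁₈Ar has the higher binding energy per nucleon, so it is the more tightly bound nucleus.

⁴⁰₁₈Ar; 8.61 MeV/nucleon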